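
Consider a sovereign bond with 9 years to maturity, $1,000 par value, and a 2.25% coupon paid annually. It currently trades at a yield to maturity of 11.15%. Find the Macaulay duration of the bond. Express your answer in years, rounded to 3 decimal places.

7.860 years

Periodic yield y = 0.1115. Discount each cash flow and weight by its year:
  t   CF        PV=CF/(1+0.1115)^t    t·PV
  1        22.50        20.2429        20.2429
  2        22.50        18.2122        36.4245
  3        22.50        16.3853        49.1559
  4        22.50        14.7416        58.9664
  5        22.50        13.2628        66.3140
  6        22.50        11.9323        71.5941
  7        22.50        10.7354        75.1475
  8        22.50         9.6584        77.2675
  9     1,022.50       394.8918     3,554.0262
  Σ                    510.0628     4,009.1389
Price P = Σ PV = 510.0628.
Macaulay duration = Σ(t·PV) / P = 4,009.1389 / 510.0628 = 7.86009 years.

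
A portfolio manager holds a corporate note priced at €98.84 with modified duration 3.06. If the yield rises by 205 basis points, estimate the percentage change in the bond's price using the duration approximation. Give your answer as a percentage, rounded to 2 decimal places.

Duration approximation: ΔP/P ≈ -D_mod · Δy = -3.06 × (+0.0205) = -0.062730.
As a percentage: -6.2730%.

-6.27%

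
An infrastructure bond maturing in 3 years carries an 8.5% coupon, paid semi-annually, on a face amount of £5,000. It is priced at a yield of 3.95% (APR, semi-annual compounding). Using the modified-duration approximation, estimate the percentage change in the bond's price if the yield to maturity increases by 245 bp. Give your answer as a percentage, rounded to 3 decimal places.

-6.559%

Periodic yield y = 0.01975. Modified duration first:
  t   CF        PV=CF/(1+0.01975)^t    t·PV
  1       212.50       208.3844       208.3844
  2       212.50       204.3485       408.6970
  3       212.50       200.3908       601.1724
  4       212.50       196.5097       786.0390
  5       212.50       192.7038       963.5192
  6     5,212.50     4,635.3634    27,812.1802
  Σ                  5,637.7007    30,779.9922
P = 5,637.7007; D_Mac = 5.45967 half-year periods = 2.72984 yrs; D_mod = 2.72984/(1+0.01975) = 2.67697 yrs.
ΔP/P ≈ -D_mod · Δy = -2.67697 × (+0.0245) = -0.065586 = -6.5586%.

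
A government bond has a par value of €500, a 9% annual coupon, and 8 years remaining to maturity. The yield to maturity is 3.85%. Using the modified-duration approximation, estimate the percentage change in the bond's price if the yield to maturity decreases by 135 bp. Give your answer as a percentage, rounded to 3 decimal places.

+8.227%

Periodic yield y = 0.0385. Modified duration first:
  t   CF        PV=CF/(1+0.0385)^t    t·PV
  1        45.00        43.3317        43.3317
  2        45.00        41.7253        83.4506
  3        45.00        40.1784       120.5353
  4        45.00        38.6889       154.7556
  5        45.00        37.2546       186.2730
  6        45.00        35.8735       215.2409
  7        45.00        34.5436       241.8049
  8       545.00       402.8510     3,222.8084
  Σ                    674.4471     4,268.2004
P = 674.4471; D_Mac = 6.32844 yrs; D_mod = 6.32844/(1+0.0385) = 6.09383 yrs.
ΔP/P ≈ -D_mod · Δy = -6.09383 × (-0.0135) = +0.082267 = +8.2267%.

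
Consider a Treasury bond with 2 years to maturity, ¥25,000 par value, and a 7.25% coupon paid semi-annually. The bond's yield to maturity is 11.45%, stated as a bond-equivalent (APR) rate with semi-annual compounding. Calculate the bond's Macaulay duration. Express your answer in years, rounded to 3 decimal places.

Periodic yield y = 0.05725. Discount each cash flow and weight by its period:
  t   CF        PV=CF/(1+0.05725)^t    t·PV
  1       906.25       857.1766       857.1766
  2       906.25       810.7606     1,621.5212
  3       906.25       766.8580     2,300.5739
  4    25,906.25    20,734.5100    82,938.0401
  Σ                 23,169.3052    87,717.3118
Price P = Σ PV = 23,169.3052.
Macaulay duration = Σ(t·PV) / P = 87,717.3118 / 23,169.3052 = 3.78593 half-year periods.
In years: 3.78593 / 2 = 1.89296 years.

1.893 years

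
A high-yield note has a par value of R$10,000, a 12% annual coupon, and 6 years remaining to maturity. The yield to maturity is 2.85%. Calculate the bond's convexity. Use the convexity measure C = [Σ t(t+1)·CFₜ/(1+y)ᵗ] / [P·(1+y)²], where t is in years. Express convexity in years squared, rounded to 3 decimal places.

With y = 0.0285:
  t   CF        PV=CF/(1+0.0285)^t    t·PV        t(t+1)·PV
  1     1,200.00     1,166.7477     1,166.7477       2,333.4954
  2     1,200.00     1,134.4168     2,268.8336       6,806.5009
  3     1,200.00     1,102.9818     3,308.9455      13,235.7820
  4     1,200.00     1,072.4179     4,289.6717      21,448.3584
  5     1,200.00     1,042.7009     5,213.5047      31,281.0283
  6    11,200.00     9,462.2027    56,773.2161     397,412.5127
  Σ                 14,981.4679    73,020.9193     472,517.6775
P = 14,981.4679.
Convexity = Σ t(t+1)·PV / [P·(1+y)²] = 472,517.6775 / (14,981.4679 × 1.057812) = 29.81639.

29.816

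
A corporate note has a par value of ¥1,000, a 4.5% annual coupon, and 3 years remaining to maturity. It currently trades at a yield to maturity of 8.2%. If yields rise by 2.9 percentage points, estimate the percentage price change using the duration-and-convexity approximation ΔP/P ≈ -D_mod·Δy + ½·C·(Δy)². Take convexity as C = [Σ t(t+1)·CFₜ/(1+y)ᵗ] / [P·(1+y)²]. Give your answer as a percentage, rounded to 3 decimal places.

-7.275%

With y = 0.082:
  t   CF        PV=CF/(1+0.082)^t    t·PV        t(t+1)·PV
  1        45.00        41.5896        41.5896          83.1793
  2        45.00        38.4378        76.8755         230.6265
  3     1,045.00       824.9631     2,474.8892       9,899.5569
  Σ                    904.9905     2,593.3544      10,213.3627
P = 904.9905; D_Mac = 2.86562 yrs; D_mod = 2.64844 yrs; C = 9.63985.
Duration effect: -2.64844 × (+0.029) = -0.076805
Convexity effect: 0.5 × 9.63985 × (0.029)² = +0.0040536
ΔP/P ≈ -0.076805 + 0.0040536 = -0.072751 = -7.2751%.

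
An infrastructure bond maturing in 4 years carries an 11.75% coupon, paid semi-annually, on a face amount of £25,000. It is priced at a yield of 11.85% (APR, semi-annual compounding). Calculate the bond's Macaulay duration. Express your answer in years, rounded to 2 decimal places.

3.30 years

Periodic yield y = 0.05925. Discount each cash flow and weight by its period:
  t   CF        PV=CF/(1+0.05925)^t    t·PV
  1     1,468.75     1,386.5943     1,386.5943
  2     1,468.75     1,309.0340     2,618.0680
  3     1,468.75     1,235.8122     3,707.4365
  4     1,468.75     1,166.6860     4,666.7440
  5     1,468.75     1,101.4265     5,507.1324
  6     1,468.75     1,039.8173     6,238.9039
  7     1,468.75       981.6543     6,871.5801
  8    26,468.75    16,701.1221   133,608.9766
  Σ                 24,922.1466   164,605.4358
Price P = Σ PV = 24,922.1466.
Macaulay duration = Σ(t·PV) / P = 164,605.4358 / 24,922.1466 = 6.60479 half-year periods.
In years: 6.60479 / 2 = 3.30239 years.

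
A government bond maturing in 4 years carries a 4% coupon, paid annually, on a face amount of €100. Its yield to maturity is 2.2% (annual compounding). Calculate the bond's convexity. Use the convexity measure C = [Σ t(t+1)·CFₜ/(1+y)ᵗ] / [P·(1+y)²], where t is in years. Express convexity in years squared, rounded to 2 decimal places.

With y = 0.022:
  t   CF        PV=CF/(1+0.022)^t    t·PV        t(t+1)·PV
  1         4.00         3.9139         3.9139           7.8278
  2         4.00         3.8296         7.6593          22.9779
  3         4.00         3.7472        11.2416          44.9664
  4       104.00        95.3300       381.3201       1,906.6007
  Σ                    106.8208       404.1349       1,982.3728
P = 106.8208.
Convexity = Σ t(t+1)·PV / [P·(1+y)²] = 1,982.3728 / (106.8208 × 1.044484) = 17.76756.

17.77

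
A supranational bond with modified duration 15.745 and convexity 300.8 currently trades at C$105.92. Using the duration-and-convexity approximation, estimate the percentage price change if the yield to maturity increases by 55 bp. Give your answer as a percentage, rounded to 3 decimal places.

-8.205%

Duration effect: -D_mod·Δy = -15.745 × (+0.0055) = -0.0865975
Convexity effect: ½·C·(Δy)² = 0.5 × 300.8 × (0.0055)² = +0.0045496
ΔP/P ≈ -0.0865975 + 0.0045496 = -0.0820479
= -8.20479%.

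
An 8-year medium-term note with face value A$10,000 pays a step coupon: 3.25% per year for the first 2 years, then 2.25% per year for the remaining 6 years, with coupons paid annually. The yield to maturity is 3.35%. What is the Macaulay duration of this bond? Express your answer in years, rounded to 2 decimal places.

7.26 years

Periodic yield y = 0.0335. Discount each cash flow and weight by its year:
  t   CF        PV=CF/(1+0.0335)^t    t·PV
  1       325.00       314.4654       314.4654
  2       325.00       304.2723       608.5446
  3       225.00       203.8220       611.4660
  4       225.00       197.2153       788.8612
  5       225.00       190.8227       954.1137
  6       225.00       184.6374     1,107.8243
  7       225.00       178.6525     1,250.5677
  8    10,225.00     7,855.6019    62,844.8156
  Σ                  9,429.4896    68,480.6584
Price P = Σ PV = 9,429.4896.
Macaulay duration = Σ(t·PV) / P = 68,480.6584 / 9,429.4896 = 7.26239 years.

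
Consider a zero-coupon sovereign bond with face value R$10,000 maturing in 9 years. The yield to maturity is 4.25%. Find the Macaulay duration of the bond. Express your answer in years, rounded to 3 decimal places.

9.000 years

A zero-coupon bond has a single cash flow at maturity, so its Macaulay duration equals its maturity: 9 years.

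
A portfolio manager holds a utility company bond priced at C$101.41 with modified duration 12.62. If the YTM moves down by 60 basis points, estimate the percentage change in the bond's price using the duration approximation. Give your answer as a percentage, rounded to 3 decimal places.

Duration approximation: ΔP/P ≈ -D_mod · Δy = -12.62 × (-0.006) = +0.075720.
As a percentage: +7.5720%.

+7.572%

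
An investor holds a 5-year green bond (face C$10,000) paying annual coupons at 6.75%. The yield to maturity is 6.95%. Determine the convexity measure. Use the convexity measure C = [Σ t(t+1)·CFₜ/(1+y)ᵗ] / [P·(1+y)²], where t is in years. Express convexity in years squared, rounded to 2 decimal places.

With y = 0.0695:
  t   CF        PV=CF/(1+0.0695)^t    t·PV        t(t+1)·PV
  1       675.00       631.1360       631.1360       1,262.2721
  2       675.00       590.1225     1,180.2451       3,540.7352
  3       675.00       551.7742     1,655.3227       6,621.2906
  4       675.00       515.9179     2,063.6717      10,318.3585
  5    10,675.00     7,628.9354    38,144.6772     228,868.0629
  Σ                  9,917.8862    43,675.0526     250,610.7193
P = 9,917.8862.
Convexity = Σ t(t+1)·PV / [P·(1+y)²] = 250,610.7193 / (9,917.8862 × 1.143830) = 22.09118.

22.09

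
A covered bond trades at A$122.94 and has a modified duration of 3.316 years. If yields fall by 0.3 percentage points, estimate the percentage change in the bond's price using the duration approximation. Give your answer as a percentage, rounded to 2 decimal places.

+0.99%

Duration approximation: ΔP/P ≈ -D_mod · Δy = -3.316 × (-0.003) = +0.009948.
As a percentage: +0.9948%.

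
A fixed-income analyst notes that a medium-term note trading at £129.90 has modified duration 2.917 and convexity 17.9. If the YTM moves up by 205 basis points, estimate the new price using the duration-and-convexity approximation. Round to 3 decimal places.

Duration effect: -D_mod·Δy = -2.917 × (+0.0205) = -0.0597985
Convexity effect: ½·C·(Δy)² = 0.5 × 17.9 × (0.0205)² = +0.0037612375
ΔP/P ≈ -0.0597985 + 0.0037612375 = -0.0560372625
New price ≈ 129.90 × (1 - 0.0560372625) = 122.62075960125.

£122.621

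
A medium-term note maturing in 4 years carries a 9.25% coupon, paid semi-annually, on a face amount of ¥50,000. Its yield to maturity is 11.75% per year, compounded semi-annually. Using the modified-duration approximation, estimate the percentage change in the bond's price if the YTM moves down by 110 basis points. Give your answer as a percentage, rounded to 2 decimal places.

+3.54%

Periodic yield y = 0.05875. Modified duration first:
  t   CF        PV=CF/(1+0.05875)^t    t·PV
  1     2,312.50     2,184.1795     2,184.1795
  2     2,312.50     2,062.9794     4,125.9588
  3     2,312.50     1,948.5048     5,845.5143
  4     2,312.50     1,840.3823     7,361.5292
  5     2,312.50     1,738.2596     8,691.2978
  6     2,312.50     1,641.8036     9,850.8215
  7     2,312.50     1,550.7000    10,854.8998
  8    52,312.50    33,132.7962   265,062.3693
  Σ                 46,099.6052   313,976.5701
P = 46,099.6052; D_Mac = 6.81083 half-year periods = 3.40541 yrs; D_mod = 3.40541/(1+0.05875) = 3.21645 yrs.
ΔP/P ≈ -D_mod · Δy = -3.21645 × (-0.011) = +0.035381 = +3.5381%.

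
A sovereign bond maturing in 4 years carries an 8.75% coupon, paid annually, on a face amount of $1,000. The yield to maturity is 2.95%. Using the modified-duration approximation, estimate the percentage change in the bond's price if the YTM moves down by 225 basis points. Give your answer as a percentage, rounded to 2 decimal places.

Periodic yield y = 0.0295. Modified duration first:
  t   CF        PV=CF/(1+0.0295)^t    t·PV
  1        87.50        84.9927        84.9927
  2        87.50        82.5573       165.1146
  3        87.50        80.1916       240.5749
  4     1,087.50       968.1081     3,872.4325
  Σ                  1,215.8497     4,363.1146
P = 1,215.8497; D_Mac = 3.58853 yrs; D_mod = 3.58853/(1+0.0295) = 3.48570 yrs.
ΔP/P ≈ -D_mod · Δy = -3.48570 × (-0.0225) = +0.078428 = +7.8428%.

+7.84%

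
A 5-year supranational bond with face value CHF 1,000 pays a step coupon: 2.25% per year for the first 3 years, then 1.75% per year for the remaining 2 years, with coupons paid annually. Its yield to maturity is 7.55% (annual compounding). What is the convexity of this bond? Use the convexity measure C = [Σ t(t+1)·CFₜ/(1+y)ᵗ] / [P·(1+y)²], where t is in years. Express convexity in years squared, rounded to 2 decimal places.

With y = 0.0755:
  t   CF        PV=CF/(1+0.0755)^t    t·PV        t(t+1)·PV
  1        22.50        20.9205        20.9205          41.8410
  2        22.50        19.4519        38.9038         116.7113
  3        22.50        18.0864        54.2591         217.0364
  4        17.50        13.0797        52.3186         261.5932
  5     1,017.50       707.1025     3,535.5123      21,213.0736
  Σ                    778.6409     3,701.9143      21,850.2555
P = 778.6409.
Convexity = Σ t(t+1)·PV / [P·(1+y)²] = 21,850.2555 / (778.6409 × 1.156700) = 24.26043.

24.26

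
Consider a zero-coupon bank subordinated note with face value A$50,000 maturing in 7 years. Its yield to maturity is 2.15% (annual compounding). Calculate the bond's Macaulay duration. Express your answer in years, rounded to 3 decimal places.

7.000 years

A zero-coupon bond has a single cash flow at maturity, so its Macaulay duration equals its maturity: 7 years.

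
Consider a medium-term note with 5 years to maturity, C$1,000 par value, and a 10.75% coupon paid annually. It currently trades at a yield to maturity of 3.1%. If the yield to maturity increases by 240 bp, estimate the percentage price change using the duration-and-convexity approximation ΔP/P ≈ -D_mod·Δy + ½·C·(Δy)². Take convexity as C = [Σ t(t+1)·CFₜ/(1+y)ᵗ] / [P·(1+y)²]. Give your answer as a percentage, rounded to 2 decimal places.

With y = 0.031:
  t   CF        PV=CF/(1+0.031)^t    t·PV        t(t+1)·PV
  1       107.50       104.2677       104.2677         208.5354
  2       107.50       101.1326       202.2652         606.7955
  3       107.50        98.0917       294.2752       1,177.1010
  4       107.50        95.1423       380.5693       1,902.8467
  5     1,107.50       950.7151     4,753.5757      28,521.4541
  Σ                  1,349.3495     5,734.9531      32,416.7327
P = 1,349.3495; D_Mac = 4.25016 yrs; D_mod = 4.12237 yrs; C = 22.60099.
Duration effect: -4.12237 × (+0.024) = -0.098937
Convexity effect: 0.5 × 22.60099 × (0.024)² = +0.0065091
ΔP/P ≈ -0.098937 + 0.0065091 = -0.092428 = -9.2428%.

-9.24%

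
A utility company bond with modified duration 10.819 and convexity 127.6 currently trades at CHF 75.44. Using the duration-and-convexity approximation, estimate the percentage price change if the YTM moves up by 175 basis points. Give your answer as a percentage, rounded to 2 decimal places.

-16.98%

Duration effect: -D_mod·Δy = -10.819 × (+0.0175) = -0.1893325
Convexity effect: ½·C·(Δy)² = 0.5 × 127.6 × (0.0175)² = +0.01953875
ΔP/P ≈ -0.1893325 + 0.01953875 = -0.16979375
= -16.979375%.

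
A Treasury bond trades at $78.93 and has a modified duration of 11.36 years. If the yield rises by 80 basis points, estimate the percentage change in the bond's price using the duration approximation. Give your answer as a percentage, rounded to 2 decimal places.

-9.09%

Duration approximation: ΔP/P ≈ -D_mod · Δy = -11.36 × (+0.008) = -0.090880.
As a percentage: -9.0880%.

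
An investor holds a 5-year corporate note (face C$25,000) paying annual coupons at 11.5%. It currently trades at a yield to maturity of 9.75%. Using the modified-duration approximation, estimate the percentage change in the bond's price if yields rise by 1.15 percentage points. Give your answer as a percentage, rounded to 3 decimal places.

-4.297%

Periodic yield y = 0.0975. Modified duration first:
  t   CF        PV=CF/(1+0.0975)^t    t·PV
  1     2,875.00     2,619.5900     2,619.5900
  2     2,875.00     2,386.8701     4,773.7403
  3     2,875.00     2,174.8247     6,524.4742
  4     2,875.00     1,981.6171     7,926.4683
  5    27,875.00    17,506.2139    87,531.0697
  Σ                 26,669.1158   109,375.3424
P = 26,669.1158; D_Mac = 4.10120 yrs; D_mod = 4.10120/(1+0.0975) = 3.73686 yrs.
ΔP/P ≈ -D_mod · Δy = -3.73686 × (+0.0115) = -0.042974 = -4.2974%.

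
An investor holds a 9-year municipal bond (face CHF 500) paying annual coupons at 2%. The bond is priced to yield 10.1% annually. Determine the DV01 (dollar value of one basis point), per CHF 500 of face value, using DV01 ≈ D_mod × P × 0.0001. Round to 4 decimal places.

Periodic yield y = 0.101.
  t   CF        PV=CF/(1+0.101)^t    t·PV
  1        10.00         9.0827         9.0827
  2        10.00         8.2495        16.4989
  3        10.00         7.4927        22.4781
  4        10.00         6.8054        27.2214
  5        10.00         6.1811        30.9053
  6        10.00         5.6140        33.6843
  7        10.00         5.0990        35.6933
  8        10.00         4.6313        37.0503
  9       510.00       214.5282     1,930.7534
  Σ                    267.6838     2,143.3677
P = 267.6838; D_Mac = 8.00709 yrs; D_mod = 7.27256 yrs.
DV01 ≈ 7.27256 × 267.6838 × 0.0001 = 0.194675.

CHF 0.1947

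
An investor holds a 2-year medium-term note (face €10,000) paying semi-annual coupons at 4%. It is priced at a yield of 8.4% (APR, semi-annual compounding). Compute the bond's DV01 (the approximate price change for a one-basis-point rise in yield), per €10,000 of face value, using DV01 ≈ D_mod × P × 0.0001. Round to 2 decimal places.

€1.71

Periodic yield y = 0.042.
  t   CF        PV=CF/(1+0.042)^t    t·PV
  1       200.00       191.9386       191.9386
  2       200.00       184.2021       368.4042
  3       200.00       176.7774       530.3323
  4    10,200.00     8,652.2547    34,609.0188
  Σ                  9,205.1728    35,699.6939
P = 9,205.1728; D_Mac = 3.87822 half-year periods = 1.93911 yrs; D_mod = 1.86095 yrs.
DV01 ≈ 1.86095 × 9,205.1728 × 0.0001 = 1.713037.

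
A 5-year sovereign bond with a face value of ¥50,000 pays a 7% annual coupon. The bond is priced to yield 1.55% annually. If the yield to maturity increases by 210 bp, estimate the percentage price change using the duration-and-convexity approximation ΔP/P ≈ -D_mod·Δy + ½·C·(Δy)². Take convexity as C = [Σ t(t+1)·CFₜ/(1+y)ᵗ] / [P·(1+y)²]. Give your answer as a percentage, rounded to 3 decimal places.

-8.676%

With y = 0.0155:
  t   CF        PV=CF/(1+0.0155)^t    t·PV        t(t+1)·PV
  1     3,500.00     3,446.5780     3,446.5780       6,893.1561
  2     3,500.00     3,393.9715     6,787.9430      20,363.8289
  3     3,500.00     3,342.1679    10,026.5036      40,106.0146
  4     3,500.00     3,291.1550    13,164.6199      65,823.0996
  5    53,500.00    49,539.7880   247,698.9398   1,486,193.6386
  Σ                 63,013.6603   281,124.5843   1,619,379.7377
P = 63,013.6603; D_Mac = 4.46133 yrs; D_mod = 4.39323 yrs; C = 24.92035.
Duration effect: -4.39323 × (+0.021) = -0.092258
Convexity effect: 0.5 × 24.92035 × (0.021)² = +0.0054949
ΔP/P ≈ -0.092258 + 0.0054949 = -0.086763 = -8.6763%.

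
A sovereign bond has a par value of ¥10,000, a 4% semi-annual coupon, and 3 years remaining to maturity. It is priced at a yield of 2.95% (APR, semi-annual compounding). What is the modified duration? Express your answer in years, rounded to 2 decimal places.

2.82 years

Periodic yield y = 0.01475. First find Macaulay duration:
  t   CF        PV=CF/(1+0.01475)^t    t·PV
  1       200.00       197.0929       197.0929
  2       200.00       194.2280       388.4560
  3       200.00       191.4048       574.2144
  4       200.00       188.6226       754.4904
  5       200.00       185.8809       929.4043
  6    10,200.00     9,342.1280    56,052.7678
  Σ                 10,299.3571    58,896.4259
P = 10,299.3571; Macaulay duration = 58,896.4259 / 10,299.3571 = 5.71846 half-year periods = 2.85923 years.
Modified duration = D_Mac / (1 + y) = 2.85923 / 1.01475 = 2.81767 years.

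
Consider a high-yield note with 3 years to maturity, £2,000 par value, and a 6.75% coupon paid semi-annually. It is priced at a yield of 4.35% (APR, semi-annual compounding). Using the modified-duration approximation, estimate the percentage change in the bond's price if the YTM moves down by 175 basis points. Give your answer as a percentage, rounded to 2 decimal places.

+4.75%

Periodic yield y = 0.02175. Modified duration first:
  t   CF        PV=CF/(1+0.02175)^t    t·PV
  1        67.50        66.0631        66.0631
  2        67.50        64.6568       129.3137
  3        67.50        63.2805       189.8415
  4        67.50        61.9334       247.7338
  5        67.50        60.6151       303.0753
  6     2,067.50     1,817.0950    10,902.5702
  Σ                  2,133.6440    11,838.5975
P = 2,133.6440; D_Mac = 5.54853 half-year periods = 2.77427 yrs; D_mod = 2.77427/(1+0.02175) = 2.71521 yrs.
ΔP/P ≈ -D_mod · Δy = -2.71521 × (-0.0175) = +0.047516 = +4.7516%.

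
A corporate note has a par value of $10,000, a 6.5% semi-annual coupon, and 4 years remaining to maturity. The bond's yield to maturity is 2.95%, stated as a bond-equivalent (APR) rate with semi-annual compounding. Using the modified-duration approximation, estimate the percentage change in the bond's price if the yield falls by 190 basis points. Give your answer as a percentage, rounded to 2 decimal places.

Periodic yield y = 0.01475. Modified duration first:
  t   CF        PV=CF/(1+0.01475)^t    t·PV
  1       325.00       320.2759       320.2759
  2       325.00       315.6205       631.2411
  3       325.00       311.0328       933.0984
  4       325.00       306.5117     1,226.0470
  5       325.00       302.0564     1,510.2821
  6       325.00       297.6658     1,785.9951
  7       325.00       293.3391     2,053.3736
  8    10,325.00     9,183.6977    73,469.5817
  Σ                 11,330.2001    81,929.8948
P = 11,330.2001; D_Mac = 7.23111 half-year periods = 3.61555 yrs; D_mod = 3.61555/(1+0.01475) = 3.56300 yrs.
ΔP/P ≈ -D_mod · Δy = -3.56300 × (-0.019) = +0.067697 = +6.7697%.

+6.77%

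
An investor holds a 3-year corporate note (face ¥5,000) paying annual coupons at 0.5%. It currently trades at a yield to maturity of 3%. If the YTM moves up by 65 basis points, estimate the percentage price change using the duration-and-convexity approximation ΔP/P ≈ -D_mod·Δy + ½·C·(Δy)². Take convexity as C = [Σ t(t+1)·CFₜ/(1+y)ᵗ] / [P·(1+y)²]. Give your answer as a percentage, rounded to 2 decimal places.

With y = 0.03:
  t   CF        PV=CF/(1+0.03)^t    t·PV        t(t+1)·PV
  1        25.00        24.2718        24.2718          48.5437
  2        25.00        23.5649        47.1298         141.3894
  3     5,025.00     4,598.5868    13,795.7605      55,183.0421
  Σ                  4,646.4236    13,867.1622      55,372.9751
P = 4,646.4236; D_Mac = 2.98448 yrs; D_mod = 2.89755 yrs; C = 11.23323.
Duration effect: -2.89755 × (+0.0065) = -0.018834
Convexity effect: 0.5 × 11.23323 × (0.0065)² = +0.0002373
ΔP/P ≈ -0.018834 + 0.0002373 = -0.018597 = -1.8597%.

-1.86%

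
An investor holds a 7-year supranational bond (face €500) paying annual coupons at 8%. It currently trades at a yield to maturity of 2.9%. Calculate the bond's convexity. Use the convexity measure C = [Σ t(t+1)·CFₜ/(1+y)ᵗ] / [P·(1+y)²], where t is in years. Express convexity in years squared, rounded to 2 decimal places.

41.06

With y = 0.029:
  t   CF        PV=CF/(1+0.029)^t    t·PV        t(t+1)·PV
  1        40.00        38.8727        38.8727          77.7454
  2        40.00        37.7772        75.5543         226.6629
  3        40.00        36.7125       110.1375         440.5499
  4        40.00        35.6778       142.7113         713.5567
  5        40.00        34.6723       173.3617       1,040.1701
  6        40.00        33.6952       202.1711       1,415.1974
  7       540.00       442.0650     3,094.4550      24,755.6403
  Σ                    659.4727     3,837.2636      28,669.5228
P = 659.4727.
Convexity = Σ t(t+1)·PV / [P·(1+y)²] = 28,669.5228 / (659.4727 × 1.058841) = 41.05754.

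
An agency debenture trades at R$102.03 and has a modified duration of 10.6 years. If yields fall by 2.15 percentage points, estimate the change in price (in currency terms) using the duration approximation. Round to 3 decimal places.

Duration approximation: ΔP/P ≈ -D_mod · Δy = -10.6 × (-0.0215) = +0.227900.
ΔP ≈ 102.03 × (+0.227900) = +23.252637.

+R$23.253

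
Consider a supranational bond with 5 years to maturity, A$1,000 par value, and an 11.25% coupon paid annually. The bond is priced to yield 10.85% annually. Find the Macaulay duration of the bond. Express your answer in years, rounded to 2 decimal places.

4.09 years

Periodic yield y = 0.1085. Discount each cash flow and weight by its year:
  t   CF        PV=CF/(1+0.1085)^t    t·PV
  1       112.50       101.4885       101.4885
  2       112.50        91.5548       183.1096
  3       112.50        82.5934       247.7802
  4       112.50        74.5092       298.0367
  5     1,112.50       664.6937     3,323.4683
  Σ                  1,014.8395     4,153.8833
Price P = Σ PV = 1,014.8395.
Macaulay duration = Σ(t·PV) / P = 4,153.8833 / 1,014.8395 = 4.09314 years.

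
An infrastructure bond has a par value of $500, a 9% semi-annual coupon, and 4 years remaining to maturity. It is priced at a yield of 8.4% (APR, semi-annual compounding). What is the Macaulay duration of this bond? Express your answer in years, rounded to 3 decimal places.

Periodic yield y = 0.042. Discount each cash flow and weight by its period:
  t   CF        PV=CF/(1+0.042)^t    t·PV
  1        22.50        21.5931        21.5931
  2        22.50        20.7227        41.4455
  3        22.50        19.8875        59.6624
  4        22.50        19.0859        76.3434
  5        22.50        18.3166        91.5828
  6        22.50        17.5783       105.4696
  7        22.50        16.8697       118.0882
  8       522.50       375.9625     3,007.7001
  Σ                    510.0162     3,521.8851
Price P = Σ PV = 510.0162.
Macaulay duration = Σ(t·PV) / P = 3,521.8851 / 510.0162 = 6.90544 half-year periods.
In years: 6.90544 / 2 = 3.45272 years.

3.453 years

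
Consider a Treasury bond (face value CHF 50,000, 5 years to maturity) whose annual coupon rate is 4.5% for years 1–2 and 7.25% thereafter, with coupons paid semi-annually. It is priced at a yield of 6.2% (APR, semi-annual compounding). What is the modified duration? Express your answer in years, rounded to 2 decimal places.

4.32 years

Periodic yield y = 0.031. First find Macaulay duration:
  t   CF        PV=CF/(1+0.031)^t    t·PV
  1     1,125.00     1,091.1736     1,091.1736
  2     1,125.00     1,058.3643     2,116.7286
  3     1,125.00     1,026.5415     3,079.6246
  4     1,125.00       995.6756     3,982.7024
  5     1,812.50     1,555.9108     7,779.5539
  6     1,812.50     1,509.1278     9,054.7669
  7     1,812.50     1,463.7515    10,246.2606
  8     1,812.50     1,419.7396    11,357.9167
  9     1,812.50     1,377.0510    12,393.4591
  10   51,812.50    38,181.0524   381,810.5242
  Σ                 49,678.3882   442,912.7106
P = 49,678.3882; Macaulay duration = 442,912.7106 / 49,678.3882 = 8.91560 half-year periods = 4.45780 years.
Modified duration = D_Mac / (1 + y) = 4.45780 / 1.031 = 4.32376 years.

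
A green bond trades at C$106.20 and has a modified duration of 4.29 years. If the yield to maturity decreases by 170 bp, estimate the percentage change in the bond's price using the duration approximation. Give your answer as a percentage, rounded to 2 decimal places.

+7.29%

Duration approximation: ΔP/P ≈ -D_mod · Δy = -4.29 × (-0.017) = +0.072930.
As a percentage: +7.2930%.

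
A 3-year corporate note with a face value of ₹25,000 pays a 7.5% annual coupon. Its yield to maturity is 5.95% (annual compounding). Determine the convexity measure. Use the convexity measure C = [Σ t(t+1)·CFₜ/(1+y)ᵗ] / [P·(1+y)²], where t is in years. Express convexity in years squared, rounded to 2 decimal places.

9.74

With y = 0.0595:
  t   CF        PV=CF/(1+0.0595)^t    t·PV        t(t+1)·PV
  1     1,875.00     1,769.7027     1,769.7027       3,539.4054
  2     1,875.00     1,670.3187     3,340.6375      10,021.9124
  3    26,875.00    22,596.7297    67,790.1890     271,160.7559
  Σ                 26,036.7511    72,900.5291     284,722.0736
P = 26,036.7511.
Convexity = Σ t(t+1)·PV / [P·(1+y)²] = 284,722.0736 / (26,036.7511 × 1.122540) = 9.74165.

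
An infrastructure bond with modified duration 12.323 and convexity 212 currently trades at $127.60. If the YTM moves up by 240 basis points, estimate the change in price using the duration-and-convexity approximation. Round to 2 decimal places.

-$29.95

Duration effect: -D_mod·Δy = -12.323 × (+0.024) = -0.295752
Convexity effect: ½·C·(Δy)² = 0.5 × 212 × (0.024)² = +0.0610560
ΔP/P ≈ -0.295752 + 0.0610560 = -0.234696
ΔP ≈ 127.60 × (-0.234696) = -29.9472096.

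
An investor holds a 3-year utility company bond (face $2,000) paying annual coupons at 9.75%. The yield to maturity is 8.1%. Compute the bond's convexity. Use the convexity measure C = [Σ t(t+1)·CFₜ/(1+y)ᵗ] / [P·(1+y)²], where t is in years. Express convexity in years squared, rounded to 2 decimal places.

With y = 0.081:
  t   CF        PV=CF/(1+0.081)^t    t·PV        t(t+1)·PV
  1       195.00       180.3885       180.3885         360.7771
  2       195.00       166.8719       333.7438       1,001.2314
  3     2,195.00     1,737.6305     5,212.8916      20,851.5666
  Σ                  2,084.8910     5,727.0240      22,213.5751
P = 2,084.8910.
Convexity = Σ t(t+1)·PV / [P·(1+y)²] = 22,213.5751 / (2,084.8910 × 1.168561) = 9.11767.

9.12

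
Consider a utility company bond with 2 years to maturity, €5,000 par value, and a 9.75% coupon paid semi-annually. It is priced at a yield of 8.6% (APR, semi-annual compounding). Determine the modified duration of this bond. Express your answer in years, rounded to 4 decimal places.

1.7894 years

Periodic yield y = 0.043. First find Macaulay duration:
  t   CF        PV=CF/(1+0.043)^t    t·PV
  1       243.75       233.7009       233.7009
  2       243.75       224.0660       448.1320
  3       243.75       214.8284       644.4852
  4     5,243.75     4,431.0306    17,724.1222
  Σ                  5,103.6258    19,050.4403
P = 5,103.6258; Macaulay duration = 19,050.4403 / 5,103.6258 = 3.73273 half-year periods = 1.86636 years.
Modified duration = D_Mac / (1 + y) = 1.86636 / 1.043 = 1.78942 years.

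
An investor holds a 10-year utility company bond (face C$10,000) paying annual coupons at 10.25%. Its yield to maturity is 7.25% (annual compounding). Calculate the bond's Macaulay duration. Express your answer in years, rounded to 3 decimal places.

Periodic yield y = 0.0725. Discount each cash flow and weight by its year:
  t   CF        PV=CF/(1+0.0725)^t    t·PV
  1     1,025.00       955.7110       955.7110
  2     1,025.00       891.1058     1,782.2116
  3     1,025.00       830.8679     2,492.6036
  4     1,025.00       774.7020     3,098.8079
  5     1,025.00       722.3328     3,611.6642
  6     1,025.00       673.5038     4,041.0229
  7     1,025.00       627.9756     4,395.8291
  8     1,025.00       585.5250     4,684.2002
  9     1,025.00       545.9441     4,913.4967
  10   11,025.00     5,475.2706    54,752.7062
  Σ                 12,082.9385    84,728.2533
Price P = Σ PV = 12,082.9385.
Macaulay duration = Σ(t·PV) / P = 84,728.2533 / 12,082.9385 = 7.01222 years.

7.012 years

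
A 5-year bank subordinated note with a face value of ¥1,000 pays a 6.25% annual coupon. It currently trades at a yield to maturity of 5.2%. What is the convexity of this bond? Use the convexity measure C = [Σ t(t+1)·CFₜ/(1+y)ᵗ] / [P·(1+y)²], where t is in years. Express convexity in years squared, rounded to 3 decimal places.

With y = 0.052:
  t   CF        PV=CF/(1+0.052)^t    t·PV        t(t+1)·PV
  1        62.50        59.4106        59.4106         118.8213
  2        62.50        56.4740       112.9480         338.8440
  3        62.50        53.6825       161.0475         644.1901
  4        62.50        51.0290       204.1160       1,020.5800
  5     1,062.50       824.6131     4,123.0656      24,738.3936
  Σ                  1,045.2093     4,660.5878      26,860.8289
P = 1,045.2093.
Convexity = Σ t(t+1)·PV / [P·(1+y)²] = 26,860.8289 / (1,045.2093 × 1.106704) = 23.22120.

23.221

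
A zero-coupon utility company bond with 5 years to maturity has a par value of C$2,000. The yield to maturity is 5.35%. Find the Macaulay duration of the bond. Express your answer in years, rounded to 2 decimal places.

5.00 years

A zero-coupon bond has a single cash flow at maturity, so its Macaulay duration equals its maturity: 5 years.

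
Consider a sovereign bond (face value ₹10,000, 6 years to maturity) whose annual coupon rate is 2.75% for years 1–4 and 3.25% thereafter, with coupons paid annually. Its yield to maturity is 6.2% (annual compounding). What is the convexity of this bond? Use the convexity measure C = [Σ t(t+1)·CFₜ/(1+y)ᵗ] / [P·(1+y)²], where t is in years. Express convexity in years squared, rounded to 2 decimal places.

33.68

With y = 0.062:
  t   CF        PV=CF/(1+0.062)^t    t·PV        t(t+1)·PV
  1       275.00       258.9454       258.9454         517.8908
  2       275.00       243.8280       487.6561       1,462.9683
  3       275.00       229.5933       688.7798       2,755.1192
  4       275.00       216.1895       864.7581       4,323.7903
  5       325.00       240.5807     1,202.9035       7,217.4209
  6    10,325.00     7,196.8584    43,181.1506     302,268.0541
  Σ                  8,385.9953    46,684.1934     318,545.2436
P = 8,385.9953.
Convexity = Σ t(t+1)·PV / [P·(1+y)²] = 318,545.2436 / (8,385.9953 × 1.127844) = 33.67964.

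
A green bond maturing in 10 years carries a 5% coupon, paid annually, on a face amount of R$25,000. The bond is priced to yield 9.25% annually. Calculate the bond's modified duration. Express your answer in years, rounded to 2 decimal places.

7.08 years

Periodic yield y = 0.0925. First find Macaulay duration:
  t   CF        PV=CF/(1+0.0925)^t    t·PV
  1     1,250.00     1,144.1648     1,144.1648
  2     1,250.00     1,047.2904     2,094.5808
  3     1,250.00       958.6182     2,875.8546
  4     1,250.00       877.4537     3,509.8150
  5     1,250.00       803.1613     4,015.8066
  6     1,250.00       735.1591     4,410.9546
  7     1,250.00       672.9145     4,710.4016
  8     1,250.00       615.9401     4,927.5204
  9     1,250.00       563.7895     5,074.1057
  10   26,250.00    10,837.1442   108,371.4418
  Σ                 18,255.6358   141,134.6459
P = 18,255.6358; Macaulay duration = 141,134.6459 / 18,255.6358 = 7.73102 years.
Modified duration = D_Mac / (1 + y) = 7.73102 / 1.0925 = 7.07645 years.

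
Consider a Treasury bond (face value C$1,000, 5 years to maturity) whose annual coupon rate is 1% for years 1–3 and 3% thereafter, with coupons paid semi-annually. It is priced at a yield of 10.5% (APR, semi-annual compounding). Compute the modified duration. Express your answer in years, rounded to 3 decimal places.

Periodic yield y = 0.0525. First find Macaulay duration:
  t   CF        PV=CF/(1+0.0525)^t    t·PV
  1         5.00         4.7506         4.7506
  2         5.00         4.5136         9.0273
  3         5.00         4.2885        12.8654
  4         5.00         4.0746        16.2983
  5         5.00         3.8713        19.3566
  6         5.00         3.6782        22.0693
  7        15.00        10.4842        73.3896
  8        15.00         9.9613        79.6901
  9        15.00         9.4644        85.1794
  10    1,015.00       608.4782     6,084.7816
  Σ                    663.5649     6,407.4083
P = 663.5649; Macaulay duration = 6,407.4083 / 663.5649 = 9.65604 half-year periods = 4.82802 years.
Modified duration = D_Mac / (1 + y) = 4.82802 / 1.0525 = 4.58719 years.

4.587 years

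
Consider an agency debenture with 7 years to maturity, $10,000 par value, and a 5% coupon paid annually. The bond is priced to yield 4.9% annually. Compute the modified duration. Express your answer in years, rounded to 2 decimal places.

5.79 years

Periodic yield y = 0.049. First find Macaulay duration:
  t   CF        PV=CF/(1+0.049)^t    t·PV
  1       500.00       476.6444       476.6444
  2       500.00       454.3798       908.7596
  3       500.00       433.1552     1,299.4656
  4       500.00       412.9220     1,651.6881
  5       500.00       393.6340     1,968.1698
  6       500.00       375.2469     2,251.4812
  7    10,500.00     7,512.0917    52,584.6420
  Σ                 10,058.0740    61,140.8508
P = 10,058.0740; Macaulay duration = 61,140.8508 / 10,058.0740 = 6.07878 years.
Modified duration = D_Mac / (1 + y) = 6.07878 / 1.049 = 5.79484 years.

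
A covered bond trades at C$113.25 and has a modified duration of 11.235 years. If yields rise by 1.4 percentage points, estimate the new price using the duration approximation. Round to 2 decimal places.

Duration approximation: ΔP/P ≈ -D_mod · Δy = -11.235 × (+0.014) = -0.157290.
New price ≈ 113.25 × (1 - 0.157290) = 95.4369075.

C$95.44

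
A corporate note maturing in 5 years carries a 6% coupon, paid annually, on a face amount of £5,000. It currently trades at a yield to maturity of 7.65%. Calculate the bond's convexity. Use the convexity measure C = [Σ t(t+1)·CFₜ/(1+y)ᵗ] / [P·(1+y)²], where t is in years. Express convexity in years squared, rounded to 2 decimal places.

With y = 0.0765:
  t   CF        PV=CF/(1+0.0765)^t    t·PV        t(t+1)·PV
  1       300.00       278.6809       278.6809         557.3618
  2       300.00       258.8768       517.7537       1,553.2610
  3       300.00       240.4801       721.4403       2,885.7613
  4       300.00       223.3907       893.5629       4,467.8143
  5     5,300.00     3,666.1117    18,330.5587     109,983.3525
  Σ                  4,667.5403    20,741.9965     119,447.5508
P = 4,667.5403.
Convexity = Σ t(t+1)·PV / [P·(1+y)²] = 119,447.5508 / (4,667.5403 × 1.158852) = 22.08315.

22.08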